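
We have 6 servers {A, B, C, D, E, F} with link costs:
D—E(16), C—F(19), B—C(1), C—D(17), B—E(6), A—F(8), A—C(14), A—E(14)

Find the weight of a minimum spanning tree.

45

Kruskal's algorithm — process edges by increasing weight (ties by edge label):
B—C (1): add — endpoints in different components.
B—E (6): add — endpoints in different components.
A—F (8): add — endpoints in different components.
A—C (14): add — endpoints in different components.
A—E (14): skip — A and E already connected.
D—E (16): add — endpoints in different components.
MST edges: B—C, B—E, A—F, A—C, D—E; total weight 1+6+8+14+16 = 45.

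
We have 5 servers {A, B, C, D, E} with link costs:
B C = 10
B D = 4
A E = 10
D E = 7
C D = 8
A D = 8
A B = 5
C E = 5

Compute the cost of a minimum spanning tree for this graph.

21

Prim's algorithm from A:
Step 1: frontier [A B 5, A D 8, A E 10] → take A B (5); add B.
Step 2: frontier [A D 8, A E 10, B D 4, B C 10] → take B D (4); add D.
Step 3: frontier [A E 10, B C 10, D E 7, C D 8] → take D E (7); add E.
Step 4: frontier [B C 10, C D 8, C E 5] → take C E (5); add C.
MST edges: A B, B D, D E, C E; total weight 5+4+7+5 = 21.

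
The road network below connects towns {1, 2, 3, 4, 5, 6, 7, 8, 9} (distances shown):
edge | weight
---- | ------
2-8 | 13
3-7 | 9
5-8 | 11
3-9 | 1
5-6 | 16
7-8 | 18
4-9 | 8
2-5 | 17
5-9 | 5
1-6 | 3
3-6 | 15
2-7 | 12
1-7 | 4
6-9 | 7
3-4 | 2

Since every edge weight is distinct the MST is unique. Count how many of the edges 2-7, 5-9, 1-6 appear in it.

3

Sort edges by weight, then run Kruskal:
3-9 (1): add — endpoints in different components.
3-4 (2): add — endpoints in different components.
1-6 (3): add — endpoints in different components.
1-7 (4): add — endpoints in different components.
5-9 (5): add — endpoints in different components.
6-9 (7): add — endpoints in different components.
4-9 (8): skip — 4 and 9 already connected.
3-7 (9): skip — 3 and 7 already connected.
5-8 (11): add — endpoints in different components.
2-7 (12): add — endpoints in different components.
MST edge set: {3-9, 3-4, 1-6, 1-7, 5-9, 6-9, 5-8, 2-7}.
Of the listed edges, {2-7, 5-9, 1-6} are in the MST → 3.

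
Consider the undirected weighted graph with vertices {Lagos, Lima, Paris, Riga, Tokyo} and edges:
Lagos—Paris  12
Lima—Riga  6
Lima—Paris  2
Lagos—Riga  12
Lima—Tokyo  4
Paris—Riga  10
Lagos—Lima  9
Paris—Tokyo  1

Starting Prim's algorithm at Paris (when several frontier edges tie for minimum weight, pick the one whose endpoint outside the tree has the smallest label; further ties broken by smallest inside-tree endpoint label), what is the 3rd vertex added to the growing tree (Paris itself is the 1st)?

Lima

Grow the tree from Paris using Prim:
Step 1: frontier [Paris—Tokyo 1, Lima—Paris 2, Paris—Riga 10, Lagos—Paris 12] → take Paris—Tokyo (1); add Tokyo.
Step 2: frontier [Lima—Paris 2, Paris—Riga 10, Lagos—Paris 12, Lima—Tokyo 4] → take Lima—Paris (2); add Lima.
Step 3: frontier [Lima—Riga 6, Lagos—Lima 9, Paris—Riga 10, Lagos—Paris 12] → take Lima—Riga (6); add Riga.
Step 4: frontier [Lagos—Lima 9, Lagos—Paris 12, Lagos—Riga 12] → take Lagos—Lima (9); add Lagos.
Vertex order: Paris, Tokyo, Lima, Riga, Lagos. The 3rd vertex is Lima.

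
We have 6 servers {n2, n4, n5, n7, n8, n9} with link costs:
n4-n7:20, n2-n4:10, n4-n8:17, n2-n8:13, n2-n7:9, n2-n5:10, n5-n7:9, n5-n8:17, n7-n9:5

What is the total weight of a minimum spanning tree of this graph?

46

Prim's algorithm from n4:
Step 1: frontier [n2-n4 10, n4-n8 17, n4-n7 20] → take n2-n4 (10); add n2.
Step 2: frontier [n2-n7 9, n2-n5 10, n2-n8 13, n4-n8 17, n4-n7 20] → take n2-n7 (9); add n7.
Step 3: frontier [n2-n5 10, n2-n8 13, n4-n8 17, n7-n9 5, n5-n7 9] → take n7-n9 (5); add n9.
Step 4: frontier [n2-n5 10, n2-n8 13, n4-n8 17, n5-n7 9] → take n5-n7 (9); add n5.
Step 5: frontier [n2-n8 13, n4-n8 17, n5-n8 17] → take n2-n8 (13); add n8.
MST edges: n2-n4, n2-n7, n7-n9, n5-n7, n2-n8; total weight 10+9+5+9+13 = 46.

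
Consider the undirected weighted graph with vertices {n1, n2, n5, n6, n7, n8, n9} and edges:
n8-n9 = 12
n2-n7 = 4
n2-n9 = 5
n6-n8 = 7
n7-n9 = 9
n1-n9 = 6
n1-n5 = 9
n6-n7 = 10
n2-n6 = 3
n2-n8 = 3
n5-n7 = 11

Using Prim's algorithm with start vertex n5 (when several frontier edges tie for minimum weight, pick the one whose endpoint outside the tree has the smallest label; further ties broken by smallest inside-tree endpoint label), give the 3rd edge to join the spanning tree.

Grow the tree from n5 using Prim:
Step 1: frontier [n1-n5 9, n5-n7 11] → take n1-n5 (9); add n1.
Step 2: frontier [n1-n9 6, n5-n7 11] → take n1-n9 (6); add n9.
Step 3: frontier [n5-n7 11, n2-n9 5, n7-n9 9, n8-n9 12] → take n2-n9 (5); add n2.
Step 4: frontier [n2-n6 3, n2-n8 3, n2-n7 4, n5-n7 11, n7-n9 9, n8-n9 12] → take n2-n6 (3); add n6.
Step 5: frontier [n2-n8 3, n2-n7 4, n5-n7 11, n6-n8 7, n6-n7 10, n7-n9 9, n8-n9 12] → take n2-n8 (3); add n8.
Step 6: frontier [n2-n7 4, n5-n7 11, n6-n7 10, n7-n9 9] → take n2-n7 (4); add n7.
The 3rd edge added is n2-n9.

n2-n9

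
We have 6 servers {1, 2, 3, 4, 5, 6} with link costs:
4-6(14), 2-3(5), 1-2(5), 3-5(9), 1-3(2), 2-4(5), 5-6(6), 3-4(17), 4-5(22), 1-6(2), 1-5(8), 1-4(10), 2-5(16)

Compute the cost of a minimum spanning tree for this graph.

20

Grow the tree from 6 using Prim:
Step 1: cheapest edge leaving the tree is 1-6 (2); add 1.
Step 2: cheapest edge leaving the tree is 1-3 (2); add 3.
Step 3: cheapest edge leaving the tree is 1-2 (5); add 2.
Step 4: cheapest edge leaving the tree is 2-4 (5); add 4.
Step 5: cheapest edge leaving the tree is 5-6 (6); add 5.
MST edges: 1-6, 1-3, 1-2, 2-4, 5-6; total weight 2+2+5+5+6 = 20.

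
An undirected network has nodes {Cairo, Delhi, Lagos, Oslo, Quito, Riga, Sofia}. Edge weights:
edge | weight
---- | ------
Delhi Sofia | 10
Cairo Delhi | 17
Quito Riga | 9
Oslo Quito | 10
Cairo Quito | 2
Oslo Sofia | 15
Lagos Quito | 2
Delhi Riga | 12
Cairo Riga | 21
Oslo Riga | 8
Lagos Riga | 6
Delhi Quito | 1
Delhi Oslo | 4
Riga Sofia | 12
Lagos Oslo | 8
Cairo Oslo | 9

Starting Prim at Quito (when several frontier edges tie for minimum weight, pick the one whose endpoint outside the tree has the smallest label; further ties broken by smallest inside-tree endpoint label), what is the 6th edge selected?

Prim, starting at Quito.
Step 1: cheapest edge leaving the tree is Delhi Quito (1); add Delhi.
Step 2: cheapest edge leaving the tree is Cairo Quito (2); add Cairo.
Step 3: cheapest edge leaving the tree is Lagos Quito (2); add Lagos.
Step 4: cheapest edge leaving the tree is Delhi Oslo (4); add Oslo.
Step 5: cheapest edge leaving the tree is Lagos Riga (6); add Riga.
Step 6: cheapest edge leaving the tree is Delhi Sofia (10); add Sofia.
The 6th edge added is Delhi Sofia.

Delhi-Sofia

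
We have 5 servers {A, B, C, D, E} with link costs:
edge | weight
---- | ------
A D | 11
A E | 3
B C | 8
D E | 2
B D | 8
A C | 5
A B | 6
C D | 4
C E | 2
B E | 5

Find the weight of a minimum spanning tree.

Prim, starting at C.
Step 1: cheapest edge leaving the tree is C E (2); add E.
Step 2: cheapest edge leaving the tree is D E (2); add D.
Step 3: cheapest edge leaving the tree is A E (3); add A.
Step 4: cheapest edge leaving the tree is B E (5); add B.
MST edges: C E, D E, A E, B E; total weight 2+2+3+5 = 12.

12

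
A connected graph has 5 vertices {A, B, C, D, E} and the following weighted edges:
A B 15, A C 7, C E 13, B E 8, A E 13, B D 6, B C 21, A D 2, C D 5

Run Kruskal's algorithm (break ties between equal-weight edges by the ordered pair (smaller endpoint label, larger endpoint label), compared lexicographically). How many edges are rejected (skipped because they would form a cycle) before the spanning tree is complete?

1

Kruskal: consider edges lightest-first.
A D (2): add. Components now {A,D} {B} {C} {E}
C D (5): add. Components now {A,C,D} {B} {E}
B D (6): add. Components now {A,B,C,D} {E}
A C (7): skip — A and C already connected.
B E (8): add. Components now {A,B,C,D,E}
Edges rejected before the tree was complete: 1.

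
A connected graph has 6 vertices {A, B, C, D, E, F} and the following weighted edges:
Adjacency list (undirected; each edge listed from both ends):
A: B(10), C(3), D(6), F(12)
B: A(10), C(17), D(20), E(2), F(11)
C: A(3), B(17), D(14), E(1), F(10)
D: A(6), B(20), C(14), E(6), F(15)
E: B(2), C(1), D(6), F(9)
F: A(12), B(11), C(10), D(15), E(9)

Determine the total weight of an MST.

Kruskal: consider edges lightest-first.
C—E (1): add — endpoints in different components.
B—E (2): add — endpoints in different components.
A—C (3): add — endpoints in different components.
A—D (6): add — endpoints in different components.
D—E (6): skip — D and E already connected.
E—F (9): add — endpoints in different components.
MST edges: C—E, B—E, A—C, A—D, E—F; total weight 1+2+3+6+9 = 21.

21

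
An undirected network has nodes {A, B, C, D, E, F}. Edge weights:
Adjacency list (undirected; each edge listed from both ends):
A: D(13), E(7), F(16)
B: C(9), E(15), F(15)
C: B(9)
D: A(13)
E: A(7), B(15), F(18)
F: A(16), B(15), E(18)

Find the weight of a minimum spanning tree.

59

Sort edges by weight, then run Kruskal:
A-E (7): add. Components now {A,E} {B} {C} {D} {F}
B-C (9): add. Components now {A,E} {B,C} {D} {F}
A-D (13): add. Components now {A,D,E} {B,C} {F}
B-E (15): add. Components now {A,B,C,D,E} {F}
B-F (15): add. Components now {A,B,C,D,E,F}
MST edges: A-E, B-C, A-D, B-E, B-F; total weight 7+9+13+15+15 = 59.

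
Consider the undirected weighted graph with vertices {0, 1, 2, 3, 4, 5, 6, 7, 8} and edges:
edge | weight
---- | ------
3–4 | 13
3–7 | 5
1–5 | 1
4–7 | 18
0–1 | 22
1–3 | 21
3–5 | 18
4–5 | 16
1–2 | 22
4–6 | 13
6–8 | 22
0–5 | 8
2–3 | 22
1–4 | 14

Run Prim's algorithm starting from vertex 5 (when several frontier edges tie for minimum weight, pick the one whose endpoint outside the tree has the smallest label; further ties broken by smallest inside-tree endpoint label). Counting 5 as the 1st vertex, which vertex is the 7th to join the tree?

6

Prim's algorithm from 5:
Step 1: frontier [1–5 1, 0–5 8, 4–5 16, 3–5 18] → take 1–5 (1); add 1.
Step 2: frontier [1–4 14, 1–3 21, 0–1 22, 1–2 22, 0–5 8, 4–5 16, 3–5 18] → take 0–5 (8); add 0.
Step 3: frontier [1–4 14, 1–3 21, 1–2 22, 4–5 16, 3–5 18] → take 1–4 (14); add 4.
Step 4: frontier [1–3 21, 1–2 22, 3–4 13, 4–6 13, 4–7 18, 3–5 18] → take 3–4 (13); add 3.
Step 5: frontier [1–2 22, 3–7 5, 2–3 22, 4–6 13, 4–7 18] → take 3–7 (5); add 7.
Step 6: frontier [1–2 22, 2–3 22, 4–6 13] → take 4–6 (13); add 6.
Step 7: frontier [1–2 22, 2–3 22, 6–8 22] → take 1–2 (22); add 2.
Step 8: frontier [6–8 22] → take 6–8 (22); add 8.
Vertex order: 5, 1, 0, 4, 3, 7, 6, 2, 8. The 7th vertex is 6.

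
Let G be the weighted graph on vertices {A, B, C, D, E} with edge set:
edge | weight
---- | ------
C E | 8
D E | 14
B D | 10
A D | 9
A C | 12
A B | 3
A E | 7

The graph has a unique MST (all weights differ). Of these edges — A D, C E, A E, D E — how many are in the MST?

Kruskal: consider edges lightest-first.
A B (3): add — endpoints in different components.
A E (7): add — endpoints in different components.
C E (8): add — endpoints in different components.
A D (9): add — endpoints in different components.
MST edge set: {A B, A E, C E, A D}.
Of the listed edges, {A D, C E, A E} are in the MST → 3.

3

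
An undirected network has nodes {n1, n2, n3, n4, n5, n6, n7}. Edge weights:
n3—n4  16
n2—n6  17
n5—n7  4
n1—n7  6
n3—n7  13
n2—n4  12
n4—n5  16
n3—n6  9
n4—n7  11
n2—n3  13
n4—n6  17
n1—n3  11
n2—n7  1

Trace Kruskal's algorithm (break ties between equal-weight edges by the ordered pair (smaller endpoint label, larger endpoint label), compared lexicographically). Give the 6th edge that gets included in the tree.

n4-n7

Sort edges by weight, then run Kruskal:
n2—n7 (1): add — endpoints in different components.
n5—n7 (4): add — endpoints in different components.
n1—n7 (6): add — endpoints in different components.
n3—n6 (9): add — endpoints in different components.
n1—n3 (11): add — endpoints in different components.
n4—n7 (11): add — endpoints in different components.
The 6th edge added is n4—n7.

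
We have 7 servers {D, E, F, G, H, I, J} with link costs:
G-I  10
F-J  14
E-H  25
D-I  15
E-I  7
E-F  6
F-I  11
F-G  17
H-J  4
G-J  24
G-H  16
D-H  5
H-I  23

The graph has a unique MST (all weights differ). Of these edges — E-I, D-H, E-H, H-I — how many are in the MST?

Kruskal's algorithm — process edges by increasing weight (ties by edge label):
H-J (4): add. Components now {D} {E} {F} {G} {H,J} {I}
D-H (5): add. Components now {D,H,J} {E} {F} {G} {I}
E-F (6): add. Components now {D,H,J} {E,F} {G} {I}
E-I (7): add. Components now {D,H,J} {E,F,I} {G}
G-I (10): add. Components now {D,H,J} {E,F,G,I}
F-I (11): skip — F and I already connected.
F-J (14): add. Components now {D,E,F,G,H,I,J}
MST edge set: {H-J, D-H, E-F, E-I, G-I, F-J}.
Of the listed edges, {E-I, D-H} are in the MST → 2.

2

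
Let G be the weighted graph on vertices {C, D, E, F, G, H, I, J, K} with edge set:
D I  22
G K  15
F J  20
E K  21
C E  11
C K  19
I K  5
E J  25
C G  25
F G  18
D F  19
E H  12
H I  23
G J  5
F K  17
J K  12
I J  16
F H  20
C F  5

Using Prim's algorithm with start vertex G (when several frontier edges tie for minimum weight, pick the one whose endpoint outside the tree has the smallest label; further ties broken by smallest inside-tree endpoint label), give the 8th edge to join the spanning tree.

Prim's algorithm from G:
Step 1: cheapest edge leaving the tree is G J (5); add J.
Step 2: cheapest edge leaving the tree is J K (12); add K.
Step 3: cheapest edge leaving the tree is I K (5); add I.
Step 4: cheapest edge leaving the tree is F K (17); add F.
Step 5: cheapest edge leaving the tree is C F (5); add C.
Step 6: cheapest edge leaving the tree is C E (11); add E.
Step 7: cheapest edge leaving the tree is E H (12); add H.
Step 8: cheapest edge leaving the tree is D F (19); add D.
The 8th edge added is D F.

D-F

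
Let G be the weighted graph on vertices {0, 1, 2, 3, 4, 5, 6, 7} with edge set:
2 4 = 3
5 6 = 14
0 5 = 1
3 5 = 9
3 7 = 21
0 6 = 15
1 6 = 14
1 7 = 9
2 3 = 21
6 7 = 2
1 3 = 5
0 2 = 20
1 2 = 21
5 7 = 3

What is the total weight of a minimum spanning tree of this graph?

Kruskal: consider edges lightest-first.
0 5 (1): add — endpoints in different components.
6 7 (2): add — endpoints in different components.
2 4 (3): add — endpoints in different components.
5 7 (3): add — endpoints in different components.
1 3 (5): add — endpoints in different components.
1 7 (9): add — endpoints in different components.
3 5 (9): skip — 3 and 5 already connected.
1 6 (14): skip — 1 and 6 already connected.
5 6 (14): skip — 5 and 6 already connected.
0 6 (15): skip — 0 and 6 already connected.
0 2 (20): add — endpoints in different components.
MST edges: 0 5, 6 7, 2 4, 5 7, 1 3, 1 7, 0 2; total weight 1+2+3+3+5+9+20 = 43.

43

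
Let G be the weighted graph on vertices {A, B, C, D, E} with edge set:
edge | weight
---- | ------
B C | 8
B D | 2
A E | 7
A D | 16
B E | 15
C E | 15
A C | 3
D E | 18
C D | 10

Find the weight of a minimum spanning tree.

20

Prim, starting at B.
Step 1: frontier [B D 2, B C 8, B E 15] → take B D (2); add D.
Step 2: frontier [B C 8, B E 15, C D 10, A D 16, D E 18] → take B C (8); add C.
Step 3: frontier [B E 15, A C 3, C E 15, A D 16, D E 18] → take A C (3); add A.
Step 4: frontier [A E 7, B E 15, C E 15, D E 18] → take A E (7); add E.
MST edges: B D, B C, A C, A E; total weight 2+8+3+7 = 20.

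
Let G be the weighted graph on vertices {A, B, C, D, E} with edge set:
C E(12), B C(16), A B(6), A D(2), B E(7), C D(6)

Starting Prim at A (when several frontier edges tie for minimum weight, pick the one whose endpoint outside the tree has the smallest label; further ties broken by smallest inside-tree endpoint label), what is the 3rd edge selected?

C-D

Grow the tree from A using Prim:
Step 1: cheapest edge leaving the tree is A D (2); add D.
Step 2: cheapest edge leaving the tree is A B (6); add B.
Step 3: cheapest edge leaving the tree is C D (6); add C.
Step 4: cheapest edge leaving the tree is B E (7); add E.
The 3rd edge added is C D.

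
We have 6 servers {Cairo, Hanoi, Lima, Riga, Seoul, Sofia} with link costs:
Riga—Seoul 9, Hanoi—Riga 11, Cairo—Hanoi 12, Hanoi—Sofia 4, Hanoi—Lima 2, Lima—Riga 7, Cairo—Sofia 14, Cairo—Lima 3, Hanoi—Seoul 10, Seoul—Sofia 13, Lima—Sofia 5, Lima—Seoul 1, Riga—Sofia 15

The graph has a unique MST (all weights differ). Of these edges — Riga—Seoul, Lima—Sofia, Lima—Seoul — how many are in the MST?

Kruskal's algorithm — process edges by increasing weight (ties by edge label):
Lima—Seoul (1): add — endpoints in different components.
Hanoi—Lima (2): add — endpoints in different components.
Cairo—Lima (3): add — endpoints in different components.
Hanoi—Sofia (4): add — endpoints in different components.
Lima—Sofia (5): skip — Sofia and Lima already connected.
Lima—Riga (7): add — endpoints in different components.
MST edge set: {Lima—Seoul, Hanoi—Lima, Cairo—Lima, Hanoi—Sofia, Lima—Riga}.
Of the listed edges, {Lima—Seoul} are in the MST → 1.

1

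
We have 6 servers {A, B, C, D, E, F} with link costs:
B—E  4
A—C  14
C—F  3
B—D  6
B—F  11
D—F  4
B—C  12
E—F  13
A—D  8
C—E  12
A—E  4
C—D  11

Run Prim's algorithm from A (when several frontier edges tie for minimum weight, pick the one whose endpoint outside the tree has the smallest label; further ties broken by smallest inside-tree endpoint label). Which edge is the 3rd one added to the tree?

B-D

Prim's algorithm from A:
Step 1: cheapest edge leaving the tree is A—E (4); add E.
Step 2: cheapest edge leaving the tree is B—E (4); add B.
Step 3: cheapest edge leaving the tree is B—D (6); add D.
Step 4: cheapest edge leaving the tree is D—F (4); add F.
Step 5: cheapest edge leaving the tree is C—F (3); add C.
The 3rd edge added is B—D.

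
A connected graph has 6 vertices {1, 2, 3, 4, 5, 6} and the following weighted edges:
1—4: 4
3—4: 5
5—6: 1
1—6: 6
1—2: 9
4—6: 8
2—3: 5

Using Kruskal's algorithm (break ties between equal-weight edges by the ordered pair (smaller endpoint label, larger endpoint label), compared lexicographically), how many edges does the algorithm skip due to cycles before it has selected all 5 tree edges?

Kruskal: consider edges lightest-first.
5—6 (1): add. Components now {1} {2} {3} {4} {5,6}
1—4 (4): add. Components now {1,4} {2} {3} {5,6}
2—3 (5): add. Components now {1,4} {2,3} {5,6}
3—4 (5): add. Components now {1,2,3,4} {5,6}
1—6 (6): add. Components now {1,2,3,4,5,6}
Edges rejected before the tree was complete: 0.

0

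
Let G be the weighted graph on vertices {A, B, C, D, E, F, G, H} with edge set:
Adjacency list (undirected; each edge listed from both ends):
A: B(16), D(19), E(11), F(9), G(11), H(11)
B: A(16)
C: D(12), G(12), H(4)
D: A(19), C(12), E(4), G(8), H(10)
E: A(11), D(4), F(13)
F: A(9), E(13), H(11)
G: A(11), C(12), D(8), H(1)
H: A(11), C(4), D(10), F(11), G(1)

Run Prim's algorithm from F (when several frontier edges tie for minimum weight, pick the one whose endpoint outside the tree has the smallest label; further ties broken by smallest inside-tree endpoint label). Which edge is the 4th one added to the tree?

Prim, starting at F.
Step 1: cheapest edge leaving the tree is A-F (9); add A.
Step 2: cheapest edge leaving the tree is A-E (11); add E.
Step 3: cheapest edge leaving the tree is D-E (4); add D.
Step 4: cheapest edge leaving the tree is D-G (8); add G.
Step 5: cheapest edge leaving the tree is G-H (1); add H.
Step 6: cheapest edge leaving the tree is C-H (4); add C.
Step 7: cheapest edge leaving the tree is A-B (16); add B.
The 4th edge added is D-G.

D-G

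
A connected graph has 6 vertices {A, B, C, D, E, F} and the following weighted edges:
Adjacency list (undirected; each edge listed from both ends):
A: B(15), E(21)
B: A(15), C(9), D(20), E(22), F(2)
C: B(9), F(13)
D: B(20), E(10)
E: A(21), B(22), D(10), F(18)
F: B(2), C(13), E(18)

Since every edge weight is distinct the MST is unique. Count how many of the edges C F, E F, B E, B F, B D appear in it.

Sort edges by weight, then run Kruskal:
B F (2): add. Components now {A} {B,F} {C} {D} {E}
B C (9): add. Components now {A} {B,C,F} {D} {E}
D E (10): add. Components now {A} {B,C,F} {D,E}
C F (13): skip — C and F already connected.
A B (15): add. Components now {A,B,C,F} {D,E}
E F (18): add. Components now {A,B,C,D,E,F}
MST edge set: {B F, B C, D E, A B, E F}.
Of the listed edges, {E F, B F} are in the MST → 2.

2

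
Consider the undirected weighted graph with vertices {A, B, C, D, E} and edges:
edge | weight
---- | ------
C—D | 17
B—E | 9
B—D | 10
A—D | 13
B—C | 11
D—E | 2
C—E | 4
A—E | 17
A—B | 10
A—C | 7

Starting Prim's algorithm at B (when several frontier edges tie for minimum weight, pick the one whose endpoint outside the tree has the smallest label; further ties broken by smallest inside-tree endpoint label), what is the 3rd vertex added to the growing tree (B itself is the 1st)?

D

Prim, starting at B.
Step 1: cheapest edge leaving the tree is B—E (9); add E.
Step 2: cheapest edge leaving the tree is D—E (2); add D.
Step 3: cheapest edge leaving the tree is C—E (4); add C.
Step 4: cheapest edge leaving the tree is A—C (7); add A.
Vertex order: B, E, D, C, A. The 3rd vertex is D.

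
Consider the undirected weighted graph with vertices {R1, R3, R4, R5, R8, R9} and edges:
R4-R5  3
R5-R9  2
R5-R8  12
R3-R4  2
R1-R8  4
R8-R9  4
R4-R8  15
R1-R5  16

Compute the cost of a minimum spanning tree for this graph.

Prim's algorithm from R8:
Step 1: cheapest edge leaving the tree is R1-R8 (4); add R1.
Step 2: cheapest edge leaving the tree is R8-R9 (4); add R9.
Step 3: cheapest edge leaving the tree is R5-R9 (2); add R5.
Step 4: cheapest edge leaving the tree is R4-R5 (3); add R4.
Step 5: cheapest edge leaving the tree is R3-R4 (2); add R3.
MST edges: R1-R8, R8-R9, R5-R9, R4-R5, R3-R4; total weight 4+4+2+3+2 = 15.

15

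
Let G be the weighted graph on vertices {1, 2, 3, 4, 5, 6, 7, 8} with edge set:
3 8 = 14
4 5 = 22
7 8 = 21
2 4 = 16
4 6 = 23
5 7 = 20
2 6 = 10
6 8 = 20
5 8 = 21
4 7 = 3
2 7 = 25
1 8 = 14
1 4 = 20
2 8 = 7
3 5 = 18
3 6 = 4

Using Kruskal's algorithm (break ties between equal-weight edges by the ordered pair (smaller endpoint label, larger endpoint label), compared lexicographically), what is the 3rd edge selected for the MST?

2-8

Kruskal: consider edges lightest-first.
4 7 (3): add — endpoints in different components.
3 6 (4): add — endpoints in different components.
2 8 (7): add — endpoints in different components.
2 6 (10): add — endpoints in different components.
1 8 (14): add — endpoints in different components.
3 8 (14): skip — 3 and 8 already connected.
2 4 (16): add — endpoints in different components.
3 5 (18): add — endpoints in different components.
The 3rd edge added is 2 8.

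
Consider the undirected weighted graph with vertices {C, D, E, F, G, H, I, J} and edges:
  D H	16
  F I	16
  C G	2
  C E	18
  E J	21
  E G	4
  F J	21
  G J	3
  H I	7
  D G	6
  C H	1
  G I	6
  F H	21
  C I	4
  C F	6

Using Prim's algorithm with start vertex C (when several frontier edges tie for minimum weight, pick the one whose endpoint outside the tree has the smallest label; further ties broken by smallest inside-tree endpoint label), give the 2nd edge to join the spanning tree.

C-G

Prim, starting at C.
Step 1: cheapest edge leaving the tree is C H (1); add H.
Step 2: cheapest edge leaving the tree is C G (2); add G.
Step 3: cheapest edge leaving the tree is G J (3); add J.
Step 4: cheapest edge leaving the tree is E G (4); add E.
Step 5: cheapest edge leaving the tree is C I (4); add I.
Step 6: cheapest edge leaving the tree is D G (6); add D.
Step 7: cheapest edge leaving the tree is C F (6); add F.
The 2nd edge added is C G.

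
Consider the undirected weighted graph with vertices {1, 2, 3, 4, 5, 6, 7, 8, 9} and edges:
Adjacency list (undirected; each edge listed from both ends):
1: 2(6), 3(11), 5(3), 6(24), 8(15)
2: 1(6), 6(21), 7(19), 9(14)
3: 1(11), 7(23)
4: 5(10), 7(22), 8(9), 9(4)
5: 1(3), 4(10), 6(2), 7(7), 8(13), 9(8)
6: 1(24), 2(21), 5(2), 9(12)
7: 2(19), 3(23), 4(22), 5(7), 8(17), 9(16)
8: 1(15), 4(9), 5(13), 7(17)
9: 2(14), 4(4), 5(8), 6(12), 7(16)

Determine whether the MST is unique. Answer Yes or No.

Yes

Kruskal's algorithm — process edges by increasing weight (ties by edge label):
5-6 (2): add — endpoints in different components.
1-5 (3): add — endpoints in different components.
4-9 (4): add — endpoints in different components.
1-2 (6): add — endpoints in different components.
5-7 (7): add — endpoints in different components.
5-9 (8): add — endpoints in different components.
4-8 (9): add — endpoints in different components.
4-5 (10): skip — 4 and 5 already connected.
1-3 (11): add — endpoints in different components.
Every non-tree edge has weight strictly greater than the heaviest edge on the tree path between its endpoints, so the MST is unique.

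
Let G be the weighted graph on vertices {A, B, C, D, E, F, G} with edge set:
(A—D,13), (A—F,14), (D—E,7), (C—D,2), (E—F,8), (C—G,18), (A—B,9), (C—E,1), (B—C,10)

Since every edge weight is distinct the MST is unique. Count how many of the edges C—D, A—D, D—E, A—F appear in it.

1

Kruskal: consider edges lightest-first.
C—E (1): add. Components now {A} {B} {C,E} {D} {F} {G}
C—D (2): add. Components now {A} {B} {C,D,E} {F} {G}
D—E (7): skip — D and E already connected.
E—F (8): add. Components now {A} {B} {C,D,E,F} {G}
A—B (9): add. Components now {A,B} {C,D,E,F} {G}
B—C (10): add. Components now {A,B,C,D,E,F} {G}
A—D (13): skip — A and D already connected.
A—F (14): skip — A and F already connected.
C—G (18): add. Components now {A,B,C,D,E,F,G}
MST edge set: {C—E, C—D, E—F, A—B, B—C, C—G}.
Of the listed edges, {C—D} are in the MST → 1.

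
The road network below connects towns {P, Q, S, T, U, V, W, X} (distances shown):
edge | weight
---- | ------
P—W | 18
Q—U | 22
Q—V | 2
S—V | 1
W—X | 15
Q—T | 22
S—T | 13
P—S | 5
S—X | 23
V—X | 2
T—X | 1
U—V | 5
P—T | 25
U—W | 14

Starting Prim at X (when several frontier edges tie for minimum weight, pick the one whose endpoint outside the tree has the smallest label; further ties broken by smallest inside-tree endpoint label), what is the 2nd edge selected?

V-X

Grow the tree from X using Prim:
Step 1: frontier [T—X 1, V—X 2, W—X 15, S—X 23] → take T—X (1); add T.
Step 2: frontier [S—T 13, Q—T 22, P—T 25, V—X 2, W—X 15, S—X 23] → take V—X (2); add V.
Step 3: frontier [S—T 13, Q—T 22, P—T 25, S—V 1, Q—V 2, U—V 5, W—X 15, S—X 23] → take S—V (1); add S.
Step 4: frontier [P—S 5, Q—T 22, P—T 25, Q—V 2, U—V 5, W—X 15] → take Q—V (2); add Q.
Step 5: frontier [Q—U 22, P—S 5, P—T 25, U—V 5, W—X 15] → take P—S (5); add P.
Step 6: frontier [P—W 18, Q—U 22, U—V 5, W—X 15] → take U—V (5); add U.
Step 7: frontier [P—W 18, U—W 14, W—X 15] → take U—W (14); add W.
The 2nd edge added is V—X.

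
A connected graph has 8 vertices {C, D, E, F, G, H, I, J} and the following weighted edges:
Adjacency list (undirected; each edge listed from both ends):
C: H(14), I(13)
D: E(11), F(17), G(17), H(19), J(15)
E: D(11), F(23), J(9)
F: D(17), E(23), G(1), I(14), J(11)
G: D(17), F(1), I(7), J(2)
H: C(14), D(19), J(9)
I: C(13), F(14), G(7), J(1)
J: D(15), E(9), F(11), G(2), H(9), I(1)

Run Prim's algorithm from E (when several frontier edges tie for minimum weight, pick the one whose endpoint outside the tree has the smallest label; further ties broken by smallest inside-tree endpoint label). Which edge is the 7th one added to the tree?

Prim's algorithm from E:
Step 1: cheapest edge leaving the tree is E–J (9); add J.
Step 2: cheapest edge leaving the tree is I–J (1); add I.
Step 3: cheapest edge leaving the tree is G–J (2); add G.
Step 4: cheapest edge leaving the tree is F–G (1); add F.
Step 5: cheapest edge leaving the tree is H–J (9); add H.
Step 6: cheapest edge leaving the tree is D–E (11); add D.
Step 7: cheapest edge leaving the tree is C–I (13); add C.
The 7th edge added is C–I.

C-I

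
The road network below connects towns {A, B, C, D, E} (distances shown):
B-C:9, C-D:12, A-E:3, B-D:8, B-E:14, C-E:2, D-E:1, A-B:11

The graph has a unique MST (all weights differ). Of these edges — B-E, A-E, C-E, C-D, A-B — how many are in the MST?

Sort edges by weight, then run Kruskal:
D-E (1): add — endpoints in different components.
C-E (2): add — endpoints in different components.
A-E (3): add — endpoints in different components.
B-D (8): add — endpoints in different components.
MST edge set: {D-E, C-E, A-E, B-D}.
Of the listed edges, {A-E, C-E} are in the MST → 2.

2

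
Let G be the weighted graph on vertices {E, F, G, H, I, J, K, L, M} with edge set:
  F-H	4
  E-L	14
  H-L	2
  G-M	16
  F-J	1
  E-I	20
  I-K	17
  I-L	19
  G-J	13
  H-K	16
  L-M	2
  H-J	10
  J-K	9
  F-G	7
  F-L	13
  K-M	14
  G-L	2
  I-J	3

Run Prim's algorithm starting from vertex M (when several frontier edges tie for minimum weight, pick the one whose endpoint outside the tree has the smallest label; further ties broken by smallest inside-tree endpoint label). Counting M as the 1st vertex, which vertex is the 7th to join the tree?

I

Prim, starting at M.
Step 1: cheapest edge leaving the tree is L-M (2); add L.
Step 2: cheapest edge leaving the tree is G-L (2); add G.
Step 3: cheapest edge leaving the tree is H-L (2); add H.
Step 4: cheapest edge leaving the tree is F-H (4); add F.
Step 5: cheapest edge leaving the tree is F-J (1); add J.
Step 6: cheapest edge leaving the tree is I-J (3); add I.
Step 7: cheapest edge leaving the tree is J-K (9); add K.
Step 8: cheapest edge leaving the tree is E-L (14); add E.
Vertex order: M, L, G, H, F, J, I, K, E. The 7th vertex is I.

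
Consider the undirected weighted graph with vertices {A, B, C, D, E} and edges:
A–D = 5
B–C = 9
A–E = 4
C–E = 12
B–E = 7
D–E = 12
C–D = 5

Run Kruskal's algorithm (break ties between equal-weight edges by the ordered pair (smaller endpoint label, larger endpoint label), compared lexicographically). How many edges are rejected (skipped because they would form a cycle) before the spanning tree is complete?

Kruskal's algorithm — process edges by increasing weight (ties by edge label):
A–E (4): add — endpoints in different components.
A–D (5): add — endpoints in different components.
C–D (5): add — endpoints in different components.
B–E (7): add — endpoints in different components.
Edges rejected before the tree was complete: 0.

0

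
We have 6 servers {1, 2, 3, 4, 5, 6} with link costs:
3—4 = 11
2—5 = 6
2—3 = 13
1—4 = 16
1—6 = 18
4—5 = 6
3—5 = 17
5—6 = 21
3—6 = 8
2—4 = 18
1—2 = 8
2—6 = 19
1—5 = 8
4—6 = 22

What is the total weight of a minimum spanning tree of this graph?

Sort edges by weight, then run Kruskal:
2—5 (6): add — endpoints in different components.
4—5 (6): add — endpoints in different components.
1—2 (8): add — endpoints in different components.
1—5 (8): skip — 1 and 5 already connected.
3—6 (8): add — endpoints in different components.
3—4 (11): add — endpoints in different components.
MST edges: 2—5, 4—5, 1—2, 3—6, 3—4; total weight 6+6+8+8+11 = 39.

39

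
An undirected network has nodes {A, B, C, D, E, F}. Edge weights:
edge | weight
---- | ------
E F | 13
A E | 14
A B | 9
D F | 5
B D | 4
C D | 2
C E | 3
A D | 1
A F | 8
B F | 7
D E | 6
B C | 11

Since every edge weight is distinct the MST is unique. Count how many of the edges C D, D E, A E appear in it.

Sort edges by weight, then run Kruskal:
A D (1): add — endpoints in different components.
C D (2): add — endpoints in different components.
C E (3): add — endpoints in different components.
B D (4): add — endpoints in different components.
D F (5): add — endpoints in different components.
MST edge set: {A D, C D, C E, B D, D F}.
Of the listed edges, {C D} are in the MST → 1.

1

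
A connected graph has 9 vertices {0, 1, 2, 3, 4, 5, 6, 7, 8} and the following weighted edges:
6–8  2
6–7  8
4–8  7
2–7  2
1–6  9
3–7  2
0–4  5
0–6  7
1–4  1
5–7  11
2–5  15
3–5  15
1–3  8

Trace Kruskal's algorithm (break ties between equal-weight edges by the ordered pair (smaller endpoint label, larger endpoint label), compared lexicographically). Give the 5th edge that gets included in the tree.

0-4

Kruskal: consider edges lightest-first.
1–4 (1): add — endpoints in different components.
2–7 (2): add — endpoints in different components.
3–7 (2): add — endpoints in different components.
6–8 (2): add — endpoints in different components.
0–4 (5): add — endpoints in different components.
0–6 (7): add — endpoints in different components.
4–8 (7): skip — 4 and 8 already connected.
1–3 (8): add — endpoints in different components.
6–7 (8): skip — 6 and 7 already connected.
1–6 (9): skip — 1 and 6 already connected.
5–7 (11): add — endpoints in different components.
The 5th edge added is 0–4.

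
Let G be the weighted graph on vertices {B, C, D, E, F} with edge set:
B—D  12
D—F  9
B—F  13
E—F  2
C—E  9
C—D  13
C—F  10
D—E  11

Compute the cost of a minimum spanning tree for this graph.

Kruskal: consider edges lightest-first.
E—F (2): add. Components now {B} {C} {D} {E,F}
C—E (9): add. Components now {B} {C,E,F} {D}
D—F (9): add. Components now {B} {C,D,E,F}
C—F (10): skip — C and F already connected.
D—E (11): skip — D and E already connected.
B—D (12): add. Components now {B,C,D,E,F}
MST edges: E—F, C—E, D—F, B—D; total weight 2+9+9+12 = 32.

32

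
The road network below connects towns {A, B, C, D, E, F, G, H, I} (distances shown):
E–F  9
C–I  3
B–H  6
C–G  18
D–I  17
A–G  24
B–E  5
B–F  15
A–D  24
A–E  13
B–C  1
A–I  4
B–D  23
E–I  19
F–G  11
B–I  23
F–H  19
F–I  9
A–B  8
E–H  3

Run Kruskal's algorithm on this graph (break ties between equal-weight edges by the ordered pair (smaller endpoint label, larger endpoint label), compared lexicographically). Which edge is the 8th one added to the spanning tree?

Sort edges by weight, then run Kruskal:
B–C (1): add — endpoints in different components.
C–I (3): add — endpoints in different components.
E–H (3): add — endpoints in different components.
A–I (4): add — endpoints in different components.
B–E (5): add — endpoints in different components.
B–H (6): skip — B and H already connected.
A–B (8): skip — A and B already connected.
E–F (9): add — endpoints in different components.
F–I (9): skip — F and I already connected.
F–G (11): add — endpoints in different components.
A–E (13): skip — A and E already connected.
B–F (15): skip — B and F already connected.
D–I (17): add — endpoints in different components.
The 8th edge added is D–I.

D-I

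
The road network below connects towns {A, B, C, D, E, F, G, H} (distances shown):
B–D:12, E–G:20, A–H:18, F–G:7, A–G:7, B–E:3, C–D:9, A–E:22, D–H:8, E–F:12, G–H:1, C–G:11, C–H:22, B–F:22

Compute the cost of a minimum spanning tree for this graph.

47

Prim, starting at B.
Step 1: frontier [B–E 3, B–D 12, B–F 22] → take B–E (3); add E.
Step 2: frontier [B–D 12, B–F 22, E–F 12, E–G 20, A–E 22] → take B–D (12); add D.
Step 3: frontier [B–F 22, D–H 8, C–D 9, E–F 12, E–G 20, A–E 22] → take D–H (8); add H.
Step 4: frontier [B–F 22, C–D 9, E–F 12, E–G 20, A–E 22, G–H 1, A–H 18, C–H 22] → take G–H (1); add G.
Step 5: frontier [B–F 22, C–D 9, E–F 12, A–E 22, A–G 7, F–G 7, C–G 11, A–H 18, C–H 22] → take A–G (7); add A.
Step 6: frontier [B–F 22, C–D 9, E–F 12, F–G 7, C–G 11, C–H 22] → take F–G (7); add F.
Step 7: frontier [C–D 9, C–G 11, C–H 22] → take C–D (9); add C.
MST edges: B–E, B–D, D–H, G–H, A–G, F–G, C–D; total weight 3+12+8+1+7+7+9 = 47.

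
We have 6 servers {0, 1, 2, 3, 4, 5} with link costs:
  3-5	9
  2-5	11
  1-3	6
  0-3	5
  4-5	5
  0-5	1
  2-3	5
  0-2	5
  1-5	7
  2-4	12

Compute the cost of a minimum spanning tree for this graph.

22

Kruskal: consider edges lightest-first.
0-5 (1): add. Components now {0,5} {1} {2} {3} {4}
0-2 (5): add. Components now {0,2,5} {1} {3} {4}
0-3 (5): add. Components now {0,2,3,5} {1} {4}
2-3 (5): skip — 2 and 3 already connected.
4-5 (5): add. Components now {0,2,3,4,5} {1}
1-3 (6): add. Components now {0,1,2,3,4,5}
MST edges: 0-5, 0-2, 0-3, 4-5, 1-3; total weight 1+5+5+5+6 = 22.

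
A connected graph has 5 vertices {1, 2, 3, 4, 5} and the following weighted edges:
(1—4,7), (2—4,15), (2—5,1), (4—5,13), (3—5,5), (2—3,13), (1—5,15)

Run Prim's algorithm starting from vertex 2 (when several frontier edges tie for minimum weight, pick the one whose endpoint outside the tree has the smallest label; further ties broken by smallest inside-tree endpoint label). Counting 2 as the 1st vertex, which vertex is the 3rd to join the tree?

3

Prim's algorithm from 2:
Step 1: frontier [2—5 1, 2—3 13, 2—4 15] → take 2—5 (1); add 5.
Step 2: frontier [2—3 13, 2—4 15, 3—5 5, 4—5 13, 1—5 15] → take 3—5 (5); add 3.
Step 3: frontier [2—4 15, 4—5 13, 1—5 15] → take 4—5 (13); add 4.
Step 4: frontier [1—4 7, 1—5 15] → take 1—4 (7); add 1.
Vertex order: 2, 5, 3, 4, 1. The 3rd vertex is 3.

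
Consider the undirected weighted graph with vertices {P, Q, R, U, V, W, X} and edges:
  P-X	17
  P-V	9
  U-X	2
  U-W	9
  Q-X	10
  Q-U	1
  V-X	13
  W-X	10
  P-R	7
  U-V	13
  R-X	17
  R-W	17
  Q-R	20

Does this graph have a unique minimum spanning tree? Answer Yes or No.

No

Sort edges by weight, then run Kruskal:
Q-U (1): add. Components now {R} {X} {V} {Q,U} {W} {P}
U-X (2): add. Components now {R} {Q,U,X} {V} {W} {P}
P-R (7): add. Components now {P,R} {Q,U,X} {V} {W}
P-V (9): add. Components now {P,R,V} {Q,U,X} {W}
U-W (9): add. Components now {P,R,V} {Q,U,W,X}
Q-X (10): skip — X and Q already connected.
W-X (10): skip — X and W already connected.
U-V (13): add. Components now {P,Q,R,U,V,W,X}
Non-tree edge V-X has weight 13, equal to the heaviest edge on its tree cycle — swapping gives another MST of the same weight. Not unique.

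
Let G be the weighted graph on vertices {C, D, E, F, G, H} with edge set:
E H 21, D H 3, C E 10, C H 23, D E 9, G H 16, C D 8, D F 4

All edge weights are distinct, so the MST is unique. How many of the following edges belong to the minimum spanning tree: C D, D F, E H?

2

Kruskal: consider edges lightest-first.
D H (3): add. Components now {C} {D,H} {E} {F} {G}
D F (4): add. Components now {C} {D,F,H} {E} {G}
C D (8): add. Components now {C,D,F,H} {E} {G}
D E (9): add. Components now {C,D,E,F,H} {G}
C E (10): skip — C and E already connected.
G H (16): add. Components now {C,D,E,F,G,H}
MST edge set: {D H, D F, C D, D E, G H}.
Of the listed edges, {C D, D F} are in the MST → 2.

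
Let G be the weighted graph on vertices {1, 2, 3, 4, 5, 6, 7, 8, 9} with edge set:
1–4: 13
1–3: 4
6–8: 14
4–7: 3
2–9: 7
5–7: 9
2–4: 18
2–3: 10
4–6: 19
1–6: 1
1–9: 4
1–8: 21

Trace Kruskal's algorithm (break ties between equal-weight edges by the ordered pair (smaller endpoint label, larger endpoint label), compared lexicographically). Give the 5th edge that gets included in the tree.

Kruskal's algorithm — process edges by increasing weight (ties by edge label):
1–6 (1): add — endpoints in different components.
4–7 (3): add — endpoints in different components.
1–3 (4): add — endpoints in different components.
1–9 (4): add — endpoints in different components.
2–9 (7): add — endpoints in different components.
5–7 (9): add — endpoints in different components.
2–3 (10): skip — 2 and 3 already connected.
1–4 (13): add — endpoints in different components.
6–8 (14): add — endpoints in different components.
The 5th edge added is 2–9.

2-9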